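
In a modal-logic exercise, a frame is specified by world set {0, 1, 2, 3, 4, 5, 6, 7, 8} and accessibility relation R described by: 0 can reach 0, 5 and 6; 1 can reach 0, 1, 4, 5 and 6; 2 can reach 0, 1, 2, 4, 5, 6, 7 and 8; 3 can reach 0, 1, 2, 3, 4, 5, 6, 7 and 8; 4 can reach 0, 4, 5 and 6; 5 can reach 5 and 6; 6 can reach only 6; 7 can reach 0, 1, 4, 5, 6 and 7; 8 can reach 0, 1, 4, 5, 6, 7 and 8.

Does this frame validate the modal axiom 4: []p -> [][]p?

By correspondence theory, 4 is valid on a frame iff R is transitive.
Transitive: yes — every two-step R-path is closed by a direct edge.

Yes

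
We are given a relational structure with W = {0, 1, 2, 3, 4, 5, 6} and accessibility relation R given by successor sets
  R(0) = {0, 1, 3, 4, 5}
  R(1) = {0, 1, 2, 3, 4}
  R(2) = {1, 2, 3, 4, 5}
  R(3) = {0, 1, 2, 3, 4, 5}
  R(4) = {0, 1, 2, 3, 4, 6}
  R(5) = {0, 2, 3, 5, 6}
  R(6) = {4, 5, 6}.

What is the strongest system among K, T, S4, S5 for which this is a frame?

Reflexive (axiom T): yes — every world is R-related to itself.
Transitive (axiom 4): no — 0 R 1 and 1 R 2, but not 0 R 2.
Euclidean (axiom 5): no — 0 R 1 and 0 R 5, but not 1 R 5.
So F validates K, T; S4 would additionally require R to be transitive. The strongest is T.

T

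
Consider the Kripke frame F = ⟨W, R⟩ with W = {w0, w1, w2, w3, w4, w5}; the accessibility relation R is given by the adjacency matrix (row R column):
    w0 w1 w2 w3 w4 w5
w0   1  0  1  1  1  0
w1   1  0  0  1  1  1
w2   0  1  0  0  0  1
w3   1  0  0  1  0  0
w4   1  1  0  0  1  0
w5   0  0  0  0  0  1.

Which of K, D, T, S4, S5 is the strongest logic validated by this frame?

D

Serial (axiom D): yes — every world has a successor (e.g. w0 R w0).
Reflexive (axiom T): no — w1 is not related to itself.
Transitive (axiom 4): no — w0 R w2 and w2 R w1, but not w0 R w1.
Euclidean (axiom 5): no — w0 R w2 and w0 R w3, but not w2 R w3.
So F validates K, D; T would additionally require R to be reflexive. The strongest is D.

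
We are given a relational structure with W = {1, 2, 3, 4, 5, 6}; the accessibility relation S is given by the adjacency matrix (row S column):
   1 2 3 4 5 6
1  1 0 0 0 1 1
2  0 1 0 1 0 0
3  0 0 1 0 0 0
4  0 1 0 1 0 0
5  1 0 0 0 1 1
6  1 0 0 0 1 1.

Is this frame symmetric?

Yes

Symmetric: yes — every pair in S has its reverse in S.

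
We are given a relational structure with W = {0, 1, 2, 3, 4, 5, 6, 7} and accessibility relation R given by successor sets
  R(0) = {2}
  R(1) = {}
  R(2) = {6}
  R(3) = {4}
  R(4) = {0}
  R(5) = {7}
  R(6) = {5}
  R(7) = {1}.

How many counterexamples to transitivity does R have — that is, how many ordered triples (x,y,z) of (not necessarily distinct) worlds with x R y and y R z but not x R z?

6

Enumerating: (0,2,6), (2,6,5), (3,4,0), (4,0,2), (5,7,1), (6,5,7).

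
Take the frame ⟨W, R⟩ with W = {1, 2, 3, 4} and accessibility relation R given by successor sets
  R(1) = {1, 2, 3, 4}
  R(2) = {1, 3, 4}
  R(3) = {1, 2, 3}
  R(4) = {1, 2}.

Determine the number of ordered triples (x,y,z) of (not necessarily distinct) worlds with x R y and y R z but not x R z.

9

Enumerating: (2,1,2), (2,3,2), (2,4,2), (3,1,4), (3,2,4), (4,1,3), (4,1,4), (4,2,3), (4,2,4).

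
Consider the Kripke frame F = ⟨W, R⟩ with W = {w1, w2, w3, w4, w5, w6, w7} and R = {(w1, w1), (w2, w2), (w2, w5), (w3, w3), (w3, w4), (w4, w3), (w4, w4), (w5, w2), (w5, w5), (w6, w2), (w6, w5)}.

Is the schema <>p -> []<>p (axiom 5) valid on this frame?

By correspondence theory, 5 is valid on a frame iff R is Euclidean.
Euclidean: yes — any two successors of a common world are R-related.

Yes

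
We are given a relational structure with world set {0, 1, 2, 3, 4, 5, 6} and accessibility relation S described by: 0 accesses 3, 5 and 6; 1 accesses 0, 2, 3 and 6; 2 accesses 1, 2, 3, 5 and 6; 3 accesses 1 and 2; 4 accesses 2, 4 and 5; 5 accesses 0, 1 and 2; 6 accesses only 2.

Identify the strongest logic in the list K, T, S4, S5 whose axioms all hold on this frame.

K

Reflexive (axiom T): no — 0 is not related to itself.
Transitive (axiom 4): no — 0 S 3 and 3 S 1, but not 0 S 1.
Euclidean (axiom 5): no — 0 S 3 and 0 S 5, but not 3 S 5.
So F validates K; T would additionally require S to be reflexive. The strongest is K.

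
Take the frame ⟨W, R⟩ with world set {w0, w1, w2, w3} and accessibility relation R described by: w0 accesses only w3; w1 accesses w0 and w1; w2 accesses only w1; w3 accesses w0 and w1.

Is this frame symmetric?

Symmetric: no — w1 R w0 but not w0 R w1.

No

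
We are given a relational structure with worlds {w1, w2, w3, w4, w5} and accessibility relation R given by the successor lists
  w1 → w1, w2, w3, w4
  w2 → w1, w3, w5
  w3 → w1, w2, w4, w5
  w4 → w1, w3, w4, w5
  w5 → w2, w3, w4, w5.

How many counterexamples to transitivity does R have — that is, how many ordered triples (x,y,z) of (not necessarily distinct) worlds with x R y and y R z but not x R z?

19

Enumerating: (w1,w2,w5), (w1,w3,w5), (w1,w4,w5), (w2,w1,w2), (w2,w1,w4), (w2,w3,w2), (w2,w3,w4), (w2,w5,w2), (w2,w5,w4), (w3,w1,w3), (w3,w2,w3), (w3,w4,w3), … and 7 more.
Total: 19.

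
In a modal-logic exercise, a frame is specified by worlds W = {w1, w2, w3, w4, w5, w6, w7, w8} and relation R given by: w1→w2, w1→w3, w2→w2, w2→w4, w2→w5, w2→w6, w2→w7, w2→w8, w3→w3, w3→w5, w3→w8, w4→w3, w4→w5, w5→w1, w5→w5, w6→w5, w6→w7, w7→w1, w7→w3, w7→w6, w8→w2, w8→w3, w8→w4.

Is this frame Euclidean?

No

Euclidean: no — w1 R w2 and w1 R w3, but not w2 R w3.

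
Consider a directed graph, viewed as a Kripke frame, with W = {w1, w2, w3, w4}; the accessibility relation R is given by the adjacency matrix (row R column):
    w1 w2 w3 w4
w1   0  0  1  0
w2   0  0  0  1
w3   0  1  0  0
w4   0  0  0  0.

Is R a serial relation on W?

Serial: no — w4 has no R-successor.

No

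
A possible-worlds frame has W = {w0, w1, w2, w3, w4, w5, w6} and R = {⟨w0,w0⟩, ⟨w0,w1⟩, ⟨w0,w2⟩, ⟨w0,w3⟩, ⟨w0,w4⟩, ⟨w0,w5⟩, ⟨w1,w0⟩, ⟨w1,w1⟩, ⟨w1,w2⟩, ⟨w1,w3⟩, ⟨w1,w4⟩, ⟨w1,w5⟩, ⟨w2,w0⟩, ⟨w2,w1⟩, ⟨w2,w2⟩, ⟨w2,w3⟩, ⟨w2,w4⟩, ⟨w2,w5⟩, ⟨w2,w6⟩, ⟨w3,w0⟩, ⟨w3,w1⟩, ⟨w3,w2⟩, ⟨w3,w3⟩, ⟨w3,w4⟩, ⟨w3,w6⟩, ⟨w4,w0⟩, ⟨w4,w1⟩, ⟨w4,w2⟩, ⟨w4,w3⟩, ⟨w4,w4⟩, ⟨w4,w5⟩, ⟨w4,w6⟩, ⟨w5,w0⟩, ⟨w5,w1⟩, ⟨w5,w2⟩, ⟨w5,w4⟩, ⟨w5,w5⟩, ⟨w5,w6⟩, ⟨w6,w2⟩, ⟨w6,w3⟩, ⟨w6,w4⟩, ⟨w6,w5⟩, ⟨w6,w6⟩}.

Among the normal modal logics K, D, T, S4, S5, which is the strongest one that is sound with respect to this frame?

T

Serial (axiom D): yes — every world has a successor (e.g. w0 R w0).
Reflexive (axiom T): yes — every world is R-related to itself.
Transitive (axiom 4): no — w0 R w2 and w2 R w6, but not w0 R w6.
Euclidean (axiom 5): no — w0 R w3 and w0 R w5, but not w3 R w5.
So F validates K, D, T; S4 would additionally require R to be transitive. The strongest is T.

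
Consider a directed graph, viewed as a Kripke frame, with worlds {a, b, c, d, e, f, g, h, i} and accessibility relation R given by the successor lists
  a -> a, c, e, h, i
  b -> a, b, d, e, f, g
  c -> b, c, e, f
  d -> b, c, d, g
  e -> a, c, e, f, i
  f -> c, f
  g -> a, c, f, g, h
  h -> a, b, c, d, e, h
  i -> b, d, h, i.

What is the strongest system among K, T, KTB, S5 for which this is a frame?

Reflexive (axiom T): yes — every world is R-related to itself.
Symmetric (axiom B): no — a R c but not c R a.
Euclidean (axiom 5): no — a R c and a R h, but not c R h.
So F validates K, T; KTB would additionally require R to be symmetric. The strongest is T.

T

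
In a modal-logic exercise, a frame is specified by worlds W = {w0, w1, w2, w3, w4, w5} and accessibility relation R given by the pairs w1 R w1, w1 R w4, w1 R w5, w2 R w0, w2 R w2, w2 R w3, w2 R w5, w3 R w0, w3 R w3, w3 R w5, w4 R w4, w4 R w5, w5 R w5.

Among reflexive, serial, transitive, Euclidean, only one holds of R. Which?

Reflexive: no — w0 is not related to itself.
Serial: no — w0 has no R-successor.
Transitive: yes — every two-step R-path is closed by a direct edge.
Euclidean: no — w1 R w5 and w1 R w4, but not w5 R w4.
Only transitive holds.

transitive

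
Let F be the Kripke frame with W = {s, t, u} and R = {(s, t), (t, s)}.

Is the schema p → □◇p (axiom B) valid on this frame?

By correspondence theory, B is valid on a frame iff R is symmetric.
Symmetric: yes — every pair in R has its reverse in R.

Yes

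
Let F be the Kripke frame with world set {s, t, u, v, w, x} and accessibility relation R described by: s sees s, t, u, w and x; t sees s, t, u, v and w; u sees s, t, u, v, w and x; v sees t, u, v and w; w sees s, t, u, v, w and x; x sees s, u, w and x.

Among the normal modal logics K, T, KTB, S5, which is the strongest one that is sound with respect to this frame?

Reflexive (axiom T): yes — every world is R-related to itself.
Symmetric (axiom B): yes — every pair in R has its reverse in R.
Euclidean (axiom 5): no — s R t and s R x, but not t R x.
So F validates K, T, KTB; S5 would additionally require R to be Euclidean. The strongest is KTB.

KTB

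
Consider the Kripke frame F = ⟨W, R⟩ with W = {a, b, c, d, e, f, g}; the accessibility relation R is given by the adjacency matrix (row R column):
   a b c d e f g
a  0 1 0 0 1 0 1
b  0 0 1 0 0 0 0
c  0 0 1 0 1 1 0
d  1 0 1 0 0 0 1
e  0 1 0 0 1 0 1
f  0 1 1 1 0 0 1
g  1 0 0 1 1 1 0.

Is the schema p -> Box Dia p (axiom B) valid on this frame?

The schema B characterises exactly the symmetric frames.
Symmetric: no — a R b but not b R a.

No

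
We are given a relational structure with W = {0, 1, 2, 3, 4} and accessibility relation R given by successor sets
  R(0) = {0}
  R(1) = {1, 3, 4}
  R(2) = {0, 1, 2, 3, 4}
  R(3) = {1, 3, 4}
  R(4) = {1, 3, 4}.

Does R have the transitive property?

Yes

Transitive: yes — every two-step R-path is closed by a direct edge.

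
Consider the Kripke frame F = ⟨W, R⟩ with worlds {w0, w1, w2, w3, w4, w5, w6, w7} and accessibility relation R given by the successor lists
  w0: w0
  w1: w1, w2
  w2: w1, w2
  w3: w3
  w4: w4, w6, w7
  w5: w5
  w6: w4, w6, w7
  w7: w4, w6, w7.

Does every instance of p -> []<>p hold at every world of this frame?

Yes

By correspondence theory, B is valid on a frame iff R is symmetric.
Symmetric: yes — every pair in R has its reverse in R.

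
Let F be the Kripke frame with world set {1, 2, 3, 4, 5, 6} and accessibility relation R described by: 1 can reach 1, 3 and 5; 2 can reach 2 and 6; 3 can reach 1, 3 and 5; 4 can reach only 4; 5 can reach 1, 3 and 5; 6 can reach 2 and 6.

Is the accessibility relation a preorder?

Yes

Reflexive: yes — every world is R-related to itself.
Transitive: yes — every two-step R-path is closed by a direct edge.
So R is a preorder.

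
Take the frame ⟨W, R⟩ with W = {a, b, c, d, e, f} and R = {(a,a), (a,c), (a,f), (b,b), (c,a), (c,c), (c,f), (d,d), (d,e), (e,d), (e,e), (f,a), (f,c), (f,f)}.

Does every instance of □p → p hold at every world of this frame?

Yes

Axiom T corresponds to the accessibility relation being reflexive.
Reflexive: yes — every world is R-related to itself.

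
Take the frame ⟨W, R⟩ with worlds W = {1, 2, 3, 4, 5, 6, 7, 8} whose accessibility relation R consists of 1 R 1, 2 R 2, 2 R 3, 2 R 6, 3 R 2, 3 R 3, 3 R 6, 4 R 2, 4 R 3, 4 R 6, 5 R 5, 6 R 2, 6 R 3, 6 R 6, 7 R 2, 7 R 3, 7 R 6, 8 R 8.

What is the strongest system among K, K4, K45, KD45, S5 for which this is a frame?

Transitive (axiom 4): yes — every two-step R-path is closed by a direct edge.
Euclidean (axiom 5): yes — any two successors of a common world are R-related.
Serial (axiom D): yes — every world has a successor (e.g. 1 R 1).
Reflexive (axiom T): no — 4 is not related to itself.
So F validates K, K4, K45, KD45; S5 would additionally require R to be reflexive. The strongest is KD45.

KD45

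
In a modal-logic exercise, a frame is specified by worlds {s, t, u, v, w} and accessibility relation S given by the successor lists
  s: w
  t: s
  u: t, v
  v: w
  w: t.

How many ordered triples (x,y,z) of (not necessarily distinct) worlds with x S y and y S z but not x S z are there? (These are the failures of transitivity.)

6

Enumerating: (s,w,t), (t,s,w), (u,t,s), (u,v,w), (v,w,t), (w,t,s).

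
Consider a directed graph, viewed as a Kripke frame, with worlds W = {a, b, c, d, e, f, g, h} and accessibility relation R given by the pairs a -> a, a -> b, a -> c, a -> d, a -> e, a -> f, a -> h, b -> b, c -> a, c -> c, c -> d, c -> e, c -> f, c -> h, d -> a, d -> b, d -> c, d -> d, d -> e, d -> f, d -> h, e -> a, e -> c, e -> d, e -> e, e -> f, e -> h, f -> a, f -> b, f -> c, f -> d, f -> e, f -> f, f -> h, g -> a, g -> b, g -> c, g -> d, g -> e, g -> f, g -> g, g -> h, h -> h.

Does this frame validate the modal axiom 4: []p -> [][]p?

By correspondence theory, 4 is valid on a frame iff R is transitive.
Transitive: no — c R a and a R b, but not c R b.

No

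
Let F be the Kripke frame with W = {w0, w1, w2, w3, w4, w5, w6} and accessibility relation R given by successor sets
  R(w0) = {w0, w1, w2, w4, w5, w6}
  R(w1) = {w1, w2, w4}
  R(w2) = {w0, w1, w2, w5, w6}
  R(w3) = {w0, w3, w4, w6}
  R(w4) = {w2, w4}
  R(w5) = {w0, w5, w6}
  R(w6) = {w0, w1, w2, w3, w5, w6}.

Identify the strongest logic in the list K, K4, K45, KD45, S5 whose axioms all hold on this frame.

K

Transitive (axiom 4): no — w0 R w6 and w6 R w3, but not w0 R w3.
Euclidean (axiom 5): no — w0 R w1 and w0 R w5, but not w1 R w5.
Serial (axiom D): yes — every world has a successor (e.g. w0 R w0).
Reflexive (axiom T): yes — every world is R-related to itself.
So F validates K; K4 would additionally require R to be transitive. The strongest is K.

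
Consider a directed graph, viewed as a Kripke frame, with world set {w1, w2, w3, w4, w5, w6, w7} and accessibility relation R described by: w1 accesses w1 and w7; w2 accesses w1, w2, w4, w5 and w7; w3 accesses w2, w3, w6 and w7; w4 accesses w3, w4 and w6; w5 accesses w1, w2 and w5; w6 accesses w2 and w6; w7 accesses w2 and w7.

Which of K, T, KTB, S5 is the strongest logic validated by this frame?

Reflexive (axiom T): yes — every world is R-related to itself.
Symmetric (axiom B): no — w1 R w7 but not w7 R w1.
Euclidean (axiom 5): no — w2 R w1 and w2 R w4, but not w1 R w4.
So F validates K, T; KTB would additionally require R to be symmetric. The strongest is T.

T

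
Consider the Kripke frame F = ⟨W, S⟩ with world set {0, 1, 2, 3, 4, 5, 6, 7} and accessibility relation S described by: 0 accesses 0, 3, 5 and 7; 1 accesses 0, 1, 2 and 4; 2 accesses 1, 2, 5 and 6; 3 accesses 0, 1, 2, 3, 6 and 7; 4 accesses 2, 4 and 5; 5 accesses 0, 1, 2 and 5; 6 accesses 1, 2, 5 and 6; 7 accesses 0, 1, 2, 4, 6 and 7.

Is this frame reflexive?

Reflexive: yes — every world is S-related to itself.

Yes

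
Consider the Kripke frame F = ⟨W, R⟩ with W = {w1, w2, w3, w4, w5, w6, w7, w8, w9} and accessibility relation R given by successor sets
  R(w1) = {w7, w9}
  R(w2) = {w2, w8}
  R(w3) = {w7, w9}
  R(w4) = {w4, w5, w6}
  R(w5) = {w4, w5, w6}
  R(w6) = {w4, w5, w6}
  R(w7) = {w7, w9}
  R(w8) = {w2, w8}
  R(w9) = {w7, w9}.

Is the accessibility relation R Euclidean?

Yes

Euclidean: yes — any two successors of a common world are R-related.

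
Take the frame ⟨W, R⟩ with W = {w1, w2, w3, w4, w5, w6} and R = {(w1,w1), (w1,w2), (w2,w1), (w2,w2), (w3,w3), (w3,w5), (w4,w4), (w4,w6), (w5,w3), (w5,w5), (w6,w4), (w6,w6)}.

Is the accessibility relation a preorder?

Reflexive: yes — every world is R-related to itself.
Transitive: yes — every two-step R-path is closed by a direct edge.
So R is a preorder.

Yes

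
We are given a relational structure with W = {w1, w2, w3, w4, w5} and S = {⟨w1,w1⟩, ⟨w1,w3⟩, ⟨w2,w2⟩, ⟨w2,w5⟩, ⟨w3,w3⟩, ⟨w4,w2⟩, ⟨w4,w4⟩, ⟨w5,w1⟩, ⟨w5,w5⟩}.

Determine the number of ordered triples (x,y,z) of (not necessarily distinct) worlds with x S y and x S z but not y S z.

4

Enumerating: (w1,w3,w1), (w2,w5,w2), (w4,w2,w4), (w5,w1,w5).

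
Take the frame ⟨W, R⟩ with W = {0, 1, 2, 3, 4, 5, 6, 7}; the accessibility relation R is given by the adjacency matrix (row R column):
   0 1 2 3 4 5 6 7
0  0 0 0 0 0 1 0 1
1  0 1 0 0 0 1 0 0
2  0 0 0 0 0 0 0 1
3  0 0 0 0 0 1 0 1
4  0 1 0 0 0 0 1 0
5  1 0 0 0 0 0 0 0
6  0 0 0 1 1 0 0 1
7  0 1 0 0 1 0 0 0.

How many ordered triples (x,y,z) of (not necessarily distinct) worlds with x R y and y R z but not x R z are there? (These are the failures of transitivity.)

21

Enumerating: (0,5,0), (0,7,1), (0,7,4), (1,5,0), (2,7,1), (2,7,4), (3,5,0), (3,7,1), (3,7,4), (4,1,5), (4,6,3), (4,6,4), … and 9 more.
Total: 21.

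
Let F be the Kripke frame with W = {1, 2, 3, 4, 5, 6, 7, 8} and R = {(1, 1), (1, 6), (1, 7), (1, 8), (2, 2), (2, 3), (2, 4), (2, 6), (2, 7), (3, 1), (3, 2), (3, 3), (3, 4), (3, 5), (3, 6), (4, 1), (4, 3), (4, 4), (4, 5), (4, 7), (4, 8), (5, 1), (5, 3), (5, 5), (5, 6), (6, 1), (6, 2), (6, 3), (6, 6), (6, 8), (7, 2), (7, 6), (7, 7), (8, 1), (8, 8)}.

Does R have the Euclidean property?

No

Euclidean: no — 1 R 6 and 1 R 7, but not 6 R 7.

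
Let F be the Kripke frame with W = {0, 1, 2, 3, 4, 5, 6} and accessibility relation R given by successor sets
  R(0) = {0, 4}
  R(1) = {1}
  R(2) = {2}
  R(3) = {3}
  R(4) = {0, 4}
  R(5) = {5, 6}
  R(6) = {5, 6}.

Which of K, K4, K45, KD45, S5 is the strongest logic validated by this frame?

Transitive (axiom 4): yes — every two-step R-path is closed by a direct edge.
Euclidean (axiom 5): yes — any two successors of a common world are R-related.
Serial (axiom D): yes — every world has a successor (e.g. 0 R 0).
Reflexive (axiom T): yes — every world is R-related to itself.
So F validates K, K4, K45, KD45, S5. The strongest is S5.

S5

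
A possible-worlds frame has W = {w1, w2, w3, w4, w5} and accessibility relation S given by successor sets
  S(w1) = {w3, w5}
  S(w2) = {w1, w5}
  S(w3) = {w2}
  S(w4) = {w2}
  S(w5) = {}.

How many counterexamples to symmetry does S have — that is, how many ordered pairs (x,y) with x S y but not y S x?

Enumerating: (w1,w3), (w1,w5), (w2,w1), (w2,w5), (w3,w2), (w4,w2).

6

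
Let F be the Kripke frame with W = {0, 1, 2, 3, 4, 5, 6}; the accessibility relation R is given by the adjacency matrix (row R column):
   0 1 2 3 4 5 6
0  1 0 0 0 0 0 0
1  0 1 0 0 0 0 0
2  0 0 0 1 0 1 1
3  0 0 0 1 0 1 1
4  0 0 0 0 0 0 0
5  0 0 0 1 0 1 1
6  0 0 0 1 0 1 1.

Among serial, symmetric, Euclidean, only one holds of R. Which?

Euclidean

Serial: no — 4 has no R-successor.
Symmetric: no — 2 R 3 but not 3 R 2.
Euclidean: yes — any two successors of a common world are R-related.
Only Euclidean holds.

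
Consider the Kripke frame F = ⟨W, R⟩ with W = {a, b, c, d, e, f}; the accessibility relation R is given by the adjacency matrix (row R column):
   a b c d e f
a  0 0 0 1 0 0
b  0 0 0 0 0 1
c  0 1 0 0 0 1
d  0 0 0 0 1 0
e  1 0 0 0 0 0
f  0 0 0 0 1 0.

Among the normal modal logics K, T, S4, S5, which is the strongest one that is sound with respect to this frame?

K

Reflexive (axiom T): no — a is not related to itself.
Transitive (axiom 4): no — a R d and d R e, but not a R e.
Euclidean (axiom 5): no — c R f and c R b, but not f R b.
So F validates K; T would additionally require R to be reflexive. The strongest is K.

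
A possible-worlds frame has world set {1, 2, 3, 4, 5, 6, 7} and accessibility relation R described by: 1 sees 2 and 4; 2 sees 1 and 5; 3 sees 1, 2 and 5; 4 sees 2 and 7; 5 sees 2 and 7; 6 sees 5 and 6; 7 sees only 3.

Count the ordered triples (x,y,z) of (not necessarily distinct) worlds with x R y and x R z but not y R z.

23

Enumerating: (1,2,2), (1,2,4), (1,4,4), (2,1,1), (2,1,5), (2,5,1), (2,5,5), (3,1,1), (3,1,5), (3,2,2), (3,5,1), (3,5,5), … and 11 more.
Total: 23.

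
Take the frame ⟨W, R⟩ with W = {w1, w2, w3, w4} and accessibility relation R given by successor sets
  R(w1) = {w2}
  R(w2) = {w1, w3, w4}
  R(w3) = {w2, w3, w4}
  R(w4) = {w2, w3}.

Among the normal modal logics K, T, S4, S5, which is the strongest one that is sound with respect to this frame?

Reflexive (axiom T): no — w1 is not related to itself.
Transitive (axiom 4): no — w1 R w2 and w2 R w3, but not w1 R w3.
Euclidean (axiom 5): no — w2 R w1 and w2 R w3, but not w1 R w3.
So F validates K; T would additionally require R to be reflexive. The strongest is K.

K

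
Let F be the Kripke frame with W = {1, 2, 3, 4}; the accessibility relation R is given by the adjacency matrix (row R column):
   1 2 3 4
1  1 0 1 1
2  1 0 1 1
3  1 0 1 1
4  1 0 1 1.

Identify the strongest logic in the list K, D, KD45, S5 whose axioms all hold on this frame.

Serial (axiom D): yes — every world has a successor (e.g. 1 R 1).
Euclidean (axiom 5): yes — any two successors of a common world are R-related.
Transitive (axiom 4): yes — every two-step R-path is closed by a direct edge.
Reflexive (axiom T): no — 2 is not related to itself.
So F validates K, D, KD45; S5 would additionally require R to be reflexive. The strongest is KD45.

KD45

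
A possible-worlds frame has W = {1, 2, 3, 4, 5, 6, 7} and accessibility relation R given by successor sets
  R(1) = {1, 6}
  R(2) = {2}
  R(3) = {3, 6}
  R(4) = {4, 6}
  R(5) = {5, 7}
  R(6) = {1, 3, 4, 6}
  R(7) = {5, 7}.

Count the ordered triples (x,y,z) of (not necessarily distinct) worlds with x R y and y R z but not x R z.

Enumerating: (1,6,3), (1,6,4), (3,6,1), (3,6,4), (4,6,1), (4,6,3).

6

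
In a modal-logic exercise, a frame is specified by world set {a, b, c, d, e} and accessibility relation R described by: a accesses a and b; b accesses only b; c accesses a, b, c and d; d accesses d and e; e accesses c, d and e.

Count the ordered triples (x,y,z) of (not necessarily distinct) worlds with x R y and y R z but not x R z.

Enumerating: (c,d,e), (d,e,c), (e,c,a), (e,c,b).

4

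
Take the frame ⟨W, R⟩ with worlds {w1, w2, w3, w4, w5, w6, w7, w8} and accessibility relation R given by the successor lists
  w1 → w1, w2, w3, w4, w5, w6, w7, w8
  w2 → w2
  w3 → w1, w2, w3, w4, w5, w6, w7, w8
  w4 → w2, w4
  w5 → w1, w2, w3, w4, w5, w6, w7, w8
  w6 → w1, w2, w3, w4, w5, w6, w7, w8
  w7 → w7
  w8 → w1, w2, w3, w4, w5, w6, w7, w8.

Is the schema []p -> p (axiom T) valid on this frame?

Yes

The schema T characterises exactly the reflexive frames.
Reflexive: yes — every world is R-related to itself.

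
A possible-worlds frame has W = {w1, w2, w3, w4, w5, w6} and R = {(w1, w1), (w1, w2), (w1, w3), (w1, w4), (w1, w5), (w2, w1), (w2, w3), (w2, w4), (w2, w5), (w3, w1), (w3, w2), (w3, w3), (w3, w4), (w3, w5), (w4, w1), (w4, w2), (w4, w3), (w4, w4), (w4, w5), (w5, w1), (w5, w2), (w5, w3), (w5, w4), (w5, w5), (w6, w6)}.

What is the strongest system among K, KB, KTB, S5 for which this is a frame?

Symmetric (axiom B): yes — every pair in R has its reverse in R.
Reflexive (axiom T): no — w2 is not related to itself.
Euclidean (axiom 5): no — w1 R w2 and w1 R w2, but not w2 R w2.
So F validates K, KB; KTB would additionally require R to be reflexive. The strongest is KB.

KB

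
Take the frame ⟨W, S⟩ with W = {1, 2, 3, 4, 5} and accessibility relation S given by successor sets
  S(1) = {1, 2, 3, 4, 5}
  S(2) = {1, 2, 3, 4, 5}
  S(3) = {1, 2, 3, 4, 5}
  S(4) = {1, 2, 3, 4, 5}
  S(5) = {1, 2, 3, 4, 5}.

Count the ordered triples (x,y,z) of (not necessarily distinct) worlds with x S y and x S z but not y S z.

S is Euclidean; there are no such tuples.

0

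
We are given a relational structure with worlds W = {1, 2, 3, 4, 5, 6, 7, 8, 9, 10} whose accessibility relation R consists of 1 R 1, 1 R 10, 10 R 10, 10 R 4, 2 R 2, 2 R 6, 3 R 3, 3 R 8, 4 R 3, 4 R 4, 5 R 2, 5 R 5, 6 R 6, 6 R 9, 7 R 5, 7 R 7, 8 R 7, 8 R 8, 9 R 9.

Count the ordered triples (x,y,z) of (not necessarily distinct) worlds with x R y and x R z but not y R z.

Enumerating: (1,10,1), (10,4,10), (2,6,2), (3,8,3), (4,3,4), (5,2,5), (6,9,6), (7,5,7), (8,7,8).

9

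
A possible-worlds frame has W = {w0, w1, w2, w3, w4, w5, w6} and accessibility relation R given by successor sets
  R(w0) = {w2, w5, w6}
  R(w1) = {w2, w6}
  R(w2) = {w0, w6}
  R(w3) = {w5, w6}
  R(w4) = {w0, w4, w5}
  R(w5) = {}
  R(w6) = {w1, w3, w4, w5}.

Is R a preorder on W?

Reflexive: no — w0 is not related to itself.
Transitive: no — w0 R w6 and w6 R w1, but not w0 R w1.
So R is not a preorder.

No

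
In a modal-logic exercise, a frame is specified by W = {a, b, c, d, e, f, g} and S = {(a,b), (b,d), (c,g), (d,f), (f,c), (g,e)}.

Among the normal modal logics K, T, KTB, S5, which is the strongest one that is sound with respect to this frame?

K

Reflexive (axiom T): no — a is not related to itself.
Symmetric (axiom B): no — a S b but not b S a.
Euclidean (axiom 5): no — a S b and a S b, but not b S b.
So F validates K; T would additionally require S to be reflexive. The strongest is K.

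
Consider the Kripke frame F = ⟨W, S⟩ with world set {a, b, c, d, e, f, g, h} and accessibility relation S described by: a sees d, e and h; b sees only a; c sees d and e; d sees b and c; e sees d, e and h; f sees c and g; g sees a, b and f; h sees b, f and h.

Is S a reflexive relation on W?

No

Reflexive: no — a is not related to itself.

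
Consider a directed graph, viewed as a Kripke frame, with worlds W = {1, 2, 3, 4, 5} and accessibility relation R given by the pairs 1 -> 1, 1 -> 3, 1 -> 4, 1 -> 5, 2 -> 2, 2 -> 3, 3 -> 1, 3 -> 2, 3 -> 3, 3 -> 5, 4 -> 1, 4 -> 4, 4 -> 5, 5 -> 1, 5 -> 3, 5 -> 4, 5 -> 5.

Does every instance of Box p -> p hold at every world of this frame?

The schema T characterises exactly the reflexive frames.
Reflexive: yes — every world is R-related to itself.

Yes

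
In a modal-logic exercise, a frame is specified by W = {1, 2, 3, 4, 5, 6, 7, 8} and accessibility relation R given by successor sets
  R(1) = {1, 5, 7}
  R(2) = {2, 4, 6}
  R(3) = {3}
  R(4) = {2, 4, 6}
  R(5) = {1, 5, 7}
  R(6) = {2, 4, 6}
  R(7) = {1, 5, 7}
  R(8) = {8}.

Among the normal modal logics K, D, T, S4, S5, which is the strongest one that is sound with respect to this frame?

S5

Serial (axiom D): yes — every world has a successor (e.g. 1 R 1).
Reflexive (axiom T): yes — every world is R-related to itself.
Transitive (axiom 4): yes — every two-step R-path is closed by a direct edge.
Euclidean (axiom 5): yes — any two successors of a common world are R-related.
So F validates K, D, T, S4, S5. The strongest is S5.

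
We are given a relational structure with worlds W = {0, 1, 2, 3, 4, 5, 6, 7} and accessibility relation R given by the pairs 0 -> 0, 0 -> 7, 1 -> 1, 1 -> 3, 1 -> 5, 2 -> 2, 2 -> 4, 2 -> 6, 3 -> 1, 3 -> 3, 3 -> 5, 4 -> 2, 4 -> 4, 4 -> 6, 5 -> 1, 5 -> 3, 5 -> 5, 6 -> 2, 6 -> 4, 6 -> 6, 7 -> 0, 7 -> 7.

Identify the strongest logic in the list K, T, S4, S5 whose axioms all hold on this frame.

S5

Reflexive (axiom T): yes — every world is R-related to itself.
Transitive (axiom 4): yes — every two-step R-path is closed by a direct edge.
Euclidean (axiom 5): yes — any two successors of a common world are R-related.
So F validates K, T, S4, S5. The strongest is S5.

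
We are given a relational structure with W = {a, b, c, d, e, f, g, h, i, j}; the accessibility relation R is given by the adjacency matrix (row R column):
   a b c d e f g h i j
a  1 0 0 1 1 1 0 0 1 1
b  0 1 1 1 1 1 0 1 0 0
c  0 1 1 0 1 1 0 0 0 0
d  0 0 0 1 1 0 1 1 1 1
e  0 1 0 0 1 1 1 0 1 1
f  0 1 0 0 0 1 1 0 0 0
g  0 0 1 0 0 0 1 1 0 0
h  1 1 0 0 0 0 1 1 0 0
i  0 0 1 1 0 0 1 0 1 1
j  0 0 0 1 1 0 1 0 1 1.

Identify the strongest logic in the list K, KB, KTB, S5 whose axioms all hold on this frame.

K

Symmetric (axiom B): no — a R d but not d R a.
Reflexive (axiom T): yes — every world is R-related to itself.
Euclidean (axiom 5): no — a R d and a R f, but not d R f.
So F validates K; KB would additionally require R to be symmetric. The strongest is K.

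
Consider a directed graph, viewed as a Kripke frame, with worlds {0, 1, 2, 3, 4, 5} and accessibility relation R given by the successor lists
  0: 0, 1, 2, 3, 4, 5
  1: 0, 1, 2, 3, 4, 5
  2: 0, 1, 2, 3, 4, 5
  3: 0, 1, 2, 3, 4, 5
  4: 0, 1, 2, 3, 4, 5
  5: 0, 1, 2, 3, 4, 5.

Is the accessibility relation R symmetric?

Yes

Symmetric: yes — every pair in R has its reverse in R.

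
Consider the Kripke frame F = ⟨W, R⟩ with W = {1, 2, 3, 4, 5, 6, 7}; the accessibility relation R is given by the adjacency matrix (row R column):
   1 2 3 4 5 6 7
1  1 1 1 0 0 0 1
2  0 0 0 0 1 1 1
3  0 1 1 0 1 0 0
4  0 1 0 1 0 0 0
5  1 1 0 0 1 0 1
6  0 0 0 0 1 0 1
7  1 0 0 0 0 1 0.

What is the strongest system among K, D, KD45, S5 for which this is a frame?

Serial (axiom D): yes — every world has a successor (e.g. 1 R 1).
Euclidean (axiom 5): no — 1 R 2 and 1 R 3, but not 2 R 3.
Transitive (axiom 4): no — 1 R 2 and 2 R 5, but not 1 R 5.
Reflexive (axiom T): no — 2 is not related to itself.
So F validates K, D; KD45 would additionally require R to be Euclidean and transitive. The strongest is D.

D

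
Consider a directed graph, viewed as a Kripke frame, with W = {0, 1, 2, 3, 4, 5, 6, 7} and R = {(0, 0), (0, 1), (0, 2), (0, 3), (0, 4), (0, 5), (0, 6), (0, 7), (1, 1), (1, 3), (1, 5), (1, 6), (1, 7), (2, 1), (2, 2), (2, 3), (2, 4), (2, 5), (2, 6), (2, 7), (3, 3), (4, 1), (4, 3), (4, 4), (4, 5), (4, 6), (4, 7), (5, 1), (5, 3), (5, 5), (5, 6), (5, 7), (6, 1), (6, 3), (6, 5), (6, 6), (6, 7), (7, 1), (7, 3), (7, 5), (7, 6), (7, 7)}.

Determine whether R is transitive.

Transitive: yes — every two-step R-path is closed by a direct edge.

Yes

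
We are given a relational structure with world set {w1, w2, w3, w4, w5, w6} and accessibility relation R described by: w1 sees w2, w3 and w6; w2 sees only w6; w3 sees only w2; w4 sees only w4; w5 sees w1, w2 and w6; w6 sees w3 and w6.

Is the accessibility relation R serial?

Yes

Serial: yes — every world has a successor (e.g. w1 R w2).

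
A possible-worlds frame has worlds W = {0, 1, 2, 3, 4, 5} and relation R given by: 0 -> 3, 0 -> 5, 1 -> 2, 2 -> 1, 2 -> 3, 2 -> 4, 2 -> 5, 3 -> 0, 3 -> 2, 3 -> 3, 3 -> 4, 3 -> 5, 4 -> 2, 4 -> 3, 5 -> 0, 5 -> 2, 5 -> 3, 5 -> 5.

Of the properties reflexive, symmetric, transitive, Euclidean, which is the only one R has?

symmetric

Reflexive: no — 0 is not related to itself.
Symmetric: yes — every pair in R has its reverse in R.
Transitive: no — 0 R 3 and 3 R 2, but not 0 R 2.
Euclidean: no — 2 R 1 and 2 R 3, but not 1 R 3.
Only symmetric holds.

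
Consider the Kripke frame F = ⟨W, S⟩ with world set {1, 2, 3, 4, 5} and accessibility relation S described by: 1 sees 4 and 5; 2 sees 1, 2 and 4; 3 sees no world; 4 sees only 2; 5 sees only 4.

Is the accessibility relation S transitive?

Transitive: no — 1 S 4 and 4 S 2, but not 1 S 2.

No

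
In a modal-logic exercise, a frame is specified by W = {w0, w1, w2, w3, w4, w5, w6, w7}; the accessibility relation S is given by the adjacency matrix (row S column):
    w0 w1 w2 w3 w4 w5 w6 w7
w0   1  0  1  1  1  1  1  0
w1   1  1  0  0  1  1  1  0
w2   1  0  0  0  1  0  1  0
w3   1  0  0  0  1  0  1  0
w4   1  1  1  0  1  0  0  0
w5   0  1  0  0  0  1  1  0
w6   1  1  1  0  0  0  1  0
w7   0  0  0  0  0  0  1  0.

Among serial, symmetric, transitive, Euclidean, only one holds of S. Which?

Serial: yes — every world has a successor (e.g. w0 S w0).
Symmetric: no — w0 S w5 but not w5 S w0.
Transitive: no — w0 S w4 and w4 S w1, but not w0 S w1.
Euclidean: no — w0 S w2 and w0 S w3, but not w2 S w3.
Only serial holds.

serial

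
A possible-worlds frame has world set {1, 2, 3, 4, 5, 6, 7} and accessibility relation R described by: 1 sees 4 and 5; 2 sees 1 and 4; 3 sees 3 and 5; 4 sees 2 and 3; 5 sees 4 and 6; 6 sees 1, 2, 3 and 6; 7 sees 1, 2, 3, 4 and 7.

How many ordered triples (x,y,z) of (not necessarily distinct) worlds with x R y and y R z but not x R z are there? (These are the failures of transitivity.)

Enumerating: (1,4,2), (1,4,3), (1,5,6), (2,1,5), (2,4,2), (2,4,3), (3,5,4), (3,5,6), (4,2,1), (4,2,4), (4,3,5), (5,4,2), … and 10 more.
Total: 22.

22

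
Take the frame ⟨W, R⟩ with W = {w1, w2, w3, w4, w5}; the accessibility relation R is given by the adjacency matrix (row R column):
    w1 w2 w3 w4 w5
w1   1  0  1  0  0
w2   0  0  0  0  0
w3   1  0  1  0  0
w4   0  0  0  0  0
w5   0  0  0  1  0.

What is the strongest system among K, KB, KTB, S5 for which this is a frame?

Symmetric (axiom B): no — w5 R w4 but not w4 R w5.
Reflexive (axiom T): no — w2 is not related to itself.
Euclidean (axiom 5): no — w5 R w4 and w5 R w4, but not w4 R w4.
So F validates K; KB would additionally require R to be symmetric. The strongest is K.

K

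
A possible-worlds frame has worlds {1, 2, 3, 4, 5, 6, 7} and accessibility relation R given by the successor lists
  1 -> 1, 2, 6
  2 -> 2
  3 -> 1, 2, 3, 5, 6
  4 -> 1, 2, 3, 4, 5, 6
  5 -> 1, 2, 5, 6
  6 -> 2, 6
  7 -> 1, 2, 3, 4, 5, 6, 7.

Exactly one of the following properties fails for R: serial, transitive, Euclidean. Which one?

Serial: yes — every world has a successor (e.g. 1 R 1).
Transitive: yes — every two-step R-path is closed by a direct edge.
Euclidean: no — 1 R 2 and 1 R 6, but not 2 R 6.
Only Euclidean fails.

Euclidean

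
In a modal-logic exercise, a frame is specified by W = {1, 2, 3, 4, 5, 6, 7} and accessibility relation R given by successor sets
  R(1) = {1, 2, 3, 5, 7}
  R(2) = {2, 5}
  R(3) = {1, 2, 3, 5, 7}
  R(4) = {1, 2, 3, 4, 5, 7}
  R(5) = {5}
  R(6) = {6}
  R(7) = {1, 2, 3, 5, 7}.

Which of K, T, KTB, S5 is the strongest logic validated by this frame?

Reflexive (axiom T): yes — every world is R-related to itself.
Symmetric (axiom B): no — 1 R 2 but not 2 R 1.
Euclidean (axiom 5): no — 1 R 2 and 1 R 3, but not 2 R 3.
So F validates K, T; KTB would additionally require R to be symmetric. The strongest is T.

T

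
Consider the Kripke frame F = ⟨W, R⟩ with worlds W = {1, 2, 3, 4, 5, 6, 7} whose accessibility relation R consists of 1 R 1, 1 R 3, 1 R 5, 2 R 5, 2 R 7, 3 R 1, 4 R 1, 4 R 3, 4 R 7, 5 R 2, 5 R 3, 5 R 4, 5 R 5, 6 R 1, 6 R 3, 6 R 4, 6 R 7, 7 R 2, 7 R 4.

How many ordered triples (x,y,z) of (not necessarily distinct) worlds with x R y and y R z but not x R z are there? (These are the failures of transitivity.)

23

Enumerating: (1,5,2), (1,5,4), (2,5,2), (2,5,3), (2,5,4), (2,7,2), (2,7,4), (3,1,3), (3,1,5), (4,1,5), (4,7,2), (4,7,4), … and 11 more.
Total: 23.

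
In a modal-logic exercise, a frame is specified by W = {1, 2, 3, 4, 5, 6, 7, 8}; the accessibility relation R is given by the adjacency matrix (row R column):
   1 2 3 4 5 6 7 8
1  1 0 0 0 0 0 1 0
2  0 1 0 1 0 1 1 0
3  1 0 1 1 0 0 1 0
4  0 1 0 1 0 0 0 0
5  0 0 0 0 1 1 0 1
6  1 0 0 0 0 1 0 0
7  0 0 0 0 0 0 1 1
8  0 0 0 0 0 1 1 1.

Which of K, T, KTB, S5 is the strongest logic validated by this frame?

T

Reflexive (axiom T): yes — every world is R-related to itself.
Symmetric (axiom B): no — 1 R 7 but not 7 R 1.
Euclidean (axiom 5): no — 2 R 4 and 2 R 6, but not 4 R 6.
So F validates K, T; KTB would additionally require R to be symmetric. The strongest is T.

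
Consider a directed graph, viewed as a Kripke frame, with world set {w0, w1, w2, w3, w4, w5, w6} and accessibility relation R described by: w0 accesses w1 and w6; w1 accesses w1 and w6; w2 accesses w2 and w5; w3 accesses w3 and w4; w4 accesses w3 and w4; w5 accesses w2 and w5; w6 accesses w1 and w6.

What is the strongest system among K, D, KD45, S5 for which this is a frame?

KD45

Serial (axiom D): yes — every world has a successor (e.g. w0 R w1).
Euclidean (axiom 5): yes — any two successors of a common world are R-related.
Transitive (axiom 4): yes — every two-step R-path is closed by a direct edge.
Reflexive (axiom T): no — w0 is not related to itself.
So F validates K, D, KD45; S5 would additionally require R to be reflexive. The strongest is KD45.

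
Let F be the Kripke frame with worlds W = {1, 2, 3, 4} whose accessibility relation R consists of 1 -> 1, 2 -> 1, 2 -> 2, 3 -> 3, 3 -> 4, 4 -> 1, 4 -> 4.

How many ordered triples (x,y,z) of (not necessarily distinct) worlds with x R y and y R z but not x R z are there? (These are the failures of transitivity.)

Enumerating: (3,4,1).

1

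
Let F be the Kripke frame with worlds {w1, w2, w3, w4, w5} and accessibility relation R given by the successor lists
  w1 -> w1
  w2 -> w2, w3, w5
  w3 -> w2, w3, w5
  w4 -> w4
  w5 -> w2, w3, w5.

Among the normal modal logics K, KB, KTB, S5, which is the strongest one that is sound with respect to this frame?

S5

Symmetric (axiom B): yes — every pair in R has its reverse in R.
Reflexive (axiom T): yes — every world is R-related to itself.
Euclidean (axiom 5): yes — any two successors of a common world are R-related.
So F validates K, KB, KTB, S5. The strongest is S5.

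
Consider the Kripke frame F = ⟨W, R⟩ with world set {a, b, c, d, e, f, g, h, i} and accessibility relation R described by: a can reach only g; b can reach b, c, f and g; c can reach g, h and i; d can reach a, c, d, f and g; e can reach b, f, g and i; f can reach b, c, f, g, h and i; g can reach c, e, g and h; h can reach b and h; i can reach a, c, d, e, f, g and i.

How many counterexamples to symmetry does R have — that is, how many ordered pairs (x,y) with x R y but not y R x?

Enumerating: (a,g), (b,c), (b,g), (c,h), (d,a), (d,c), (d,f), (d,g), (e,b), (e,f), (f,c), (f,g), (f,h), (g,h), (h,b), (i,a), (i,d), (i,g).

18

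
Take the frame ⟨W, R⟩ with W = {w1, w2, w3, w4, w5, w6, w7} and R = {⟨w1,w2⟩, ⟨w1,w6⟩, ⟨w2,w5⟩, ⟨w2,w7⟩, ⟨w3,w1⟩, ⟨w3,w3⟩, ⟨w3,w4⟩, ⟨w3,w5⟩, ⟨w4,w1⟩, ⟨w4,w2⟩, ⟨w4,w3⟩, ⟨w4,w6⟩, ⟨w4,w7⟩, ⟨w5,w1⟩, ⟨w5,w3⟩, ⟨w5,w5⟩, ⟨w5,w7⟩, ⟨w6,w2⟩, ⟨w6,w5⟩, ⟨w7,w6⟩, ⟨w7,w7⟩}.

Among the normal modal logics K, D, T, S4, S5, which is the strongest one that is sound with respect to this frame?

Serial (axiom D): yes — every world has a successor (e.g. w1 R w2).
Reflexive (axiom T): no — w1 is not related to itself.
Transitive (axiom 4): no — w1 R w2 and w2 R w5, but not w1 R w5.
Euclidean (axiom 5): no — w1 R w2 and w1 R w6, but not w2 R w6.
So F validates K, D; T would additionally require R to be reflexive. The strongest is D.

D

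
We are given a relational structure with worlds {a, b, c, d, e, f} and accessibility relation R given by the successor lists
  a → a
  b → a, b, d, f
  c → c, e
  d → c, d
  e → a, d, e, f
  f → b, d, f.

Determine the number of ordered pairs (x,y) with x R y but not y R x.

Enumerating: (b,a), (b,d), (c,e), (d,c), (e,a), (e,d), (e,f), (f,d).

8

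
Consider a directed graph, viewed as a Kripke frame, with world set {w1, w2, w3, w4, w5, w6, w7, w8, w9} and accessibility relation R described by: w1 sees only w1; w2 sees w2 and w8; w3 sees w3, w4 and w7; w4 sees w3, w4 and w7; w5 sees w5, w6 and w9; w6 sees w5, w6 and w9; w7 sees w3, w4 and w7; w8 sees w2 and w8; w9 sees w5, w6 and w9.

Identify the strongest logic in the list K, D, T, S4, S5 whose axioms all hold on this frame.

Serial (axiom D): yes — every world has a successor (e.g. w1 R w1).
Reflexive (axiom T): yes — every world is R-related to itself.
Transitive (axiom 4): yes — every two-step R-path is closed by a direct edge.
Euclidean (axiom 5): yes — any two successors of a common world are R-related.
So F validates K, D, T, S4, S5. The strongest is S5.

S5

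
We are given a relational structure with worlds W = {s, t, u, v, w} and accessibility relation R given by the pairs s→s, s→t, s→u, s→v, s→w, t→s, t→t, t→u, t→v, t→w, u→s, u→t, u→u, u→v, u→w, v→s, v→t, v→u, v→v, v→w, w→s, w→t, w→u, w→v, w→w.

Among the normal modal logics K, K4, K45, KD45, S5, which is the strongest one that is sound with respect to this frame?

S5

Transitive (axiom 4): yes — every two-step R-path is closed by a direct edge.
Euclidean (axiom 5): yes — any two successors of a common world are R-related.
Serial (axiom D): yes — every world has a successor (e.g. s R s).
Reflexive (axiom T): yes — every world is R-related to itself.
So F validates K, K4, K45, KD45, S5. The strongest is S5.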